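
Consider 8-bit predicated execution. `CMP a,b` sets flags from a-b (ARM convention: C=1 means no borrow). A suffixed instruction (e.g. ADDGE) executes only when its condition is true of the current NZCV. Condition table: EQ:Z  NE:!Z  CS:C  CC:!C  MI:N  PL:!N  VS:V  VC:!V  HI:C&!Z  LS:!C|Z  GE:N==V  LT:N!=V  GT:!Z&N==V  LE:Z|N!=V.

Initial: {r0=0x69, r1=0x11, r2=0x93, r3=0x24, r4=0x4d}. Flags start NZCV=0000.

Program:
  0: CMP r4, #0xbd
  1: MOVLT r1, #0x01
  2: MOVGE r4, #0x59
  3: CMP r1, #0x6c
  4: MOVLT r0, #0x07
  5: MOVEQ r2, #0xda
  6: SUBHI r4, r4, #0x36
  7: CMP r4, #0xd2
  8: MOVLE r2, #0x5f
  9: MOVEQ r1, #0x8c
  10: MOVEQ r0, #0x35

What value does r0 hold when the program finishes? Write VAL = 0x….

VAL = 0x07

[0] flags=1001 → (cmp)
[1] flags=1001 LT?F → skip
[2] flags=1001 GE?T → r4=0x59
[3] flags=1000 → (cmp)
[4] flags=1000 LT?T → r0=0x07
[5] flags=1000 EQ?F → skip
[6] flags=1000 HI?F → skip
[7] flags=1001 → (cmp)
[8] flags=1001 LE?F → skip
[9] flags=1001 EQ?F → skip
[10] flags=1001 EQ?F → skip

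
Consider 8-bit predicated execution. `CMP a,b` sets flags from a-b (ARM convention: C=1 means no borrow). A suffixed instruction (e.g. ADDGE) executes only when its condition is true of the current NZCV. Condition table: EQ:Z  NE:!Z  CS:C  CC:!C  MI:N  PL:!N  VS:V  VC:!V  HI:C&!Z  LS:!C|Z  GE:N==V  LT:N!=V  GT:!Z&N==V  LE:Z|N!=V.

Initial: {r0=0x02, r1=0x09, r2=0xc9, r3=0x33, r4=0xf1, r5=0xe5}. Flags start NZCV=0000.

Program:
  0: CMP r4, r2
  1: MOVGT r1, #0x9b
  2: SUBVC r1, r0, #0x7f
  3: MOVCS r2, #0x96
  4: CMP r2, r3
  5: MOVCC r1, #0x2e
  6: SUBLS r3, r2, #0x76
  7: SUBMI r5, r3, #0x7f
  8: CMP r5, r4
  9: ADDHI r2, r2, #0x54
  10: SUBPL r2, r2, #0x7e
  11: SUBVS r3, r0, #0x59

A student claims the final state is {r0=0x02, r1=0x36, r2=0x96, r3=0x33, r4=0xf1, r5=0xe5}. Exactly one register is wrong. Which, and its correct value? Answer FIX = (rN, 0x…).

[0] flags=0010 → (cmp)
[1] flags=0010 GT?T → r1=0x9b
[2] flags=0010 VC?T → r1=0x83
[3] flags=0010 CS?T → r2=0x96
[4] flags=0011 → (cmp)
[5] flags=0011 CC?F → skip
[6] flags=0011 LS?F → skip
[7] flags=0011 MI?F → skip
[8] flags=1000 → (cmp)
[9] flags=1000 HI?F → skip
[10] flags=1000 PL?F → skip
[11] flags=1000 VS?F → skip

FIX = (r1, 0x83)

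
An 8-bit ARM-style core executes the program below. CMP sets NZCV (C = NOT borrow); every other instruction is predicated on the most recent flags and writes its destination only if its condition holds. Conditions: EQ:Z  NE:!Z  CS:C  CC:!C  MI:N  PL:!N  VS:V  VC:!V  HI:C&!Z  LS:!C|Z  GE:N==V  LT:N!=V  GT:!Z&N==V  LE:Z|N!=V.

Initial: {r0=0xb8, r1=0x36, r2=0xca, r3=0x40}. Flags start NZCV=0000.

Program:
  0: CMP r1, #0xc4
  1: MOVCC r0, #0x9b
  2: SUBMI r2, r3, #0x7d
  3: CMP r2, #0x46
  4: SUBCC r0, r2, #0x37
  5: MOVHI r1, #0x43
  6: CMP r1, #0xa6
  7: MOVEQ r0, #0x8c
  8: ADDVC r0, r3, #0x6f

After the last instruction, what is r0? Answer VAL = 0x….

VAL = 0x9b

[0] flags=0000 → (cmp)
[1] flags=0000 CC?T → r0=0x9b
[2] flags=0000 MI?F → skip
[3] flags=1010 → (cmp)
[4] flags=1010 CC?F → skip
[5] flags=1010 HI?T → r1=0x43
[6] flags=1001 → (cmp)
[7] flags=1001 EQ?F → skip
[8] flags=1001 VC?F → skip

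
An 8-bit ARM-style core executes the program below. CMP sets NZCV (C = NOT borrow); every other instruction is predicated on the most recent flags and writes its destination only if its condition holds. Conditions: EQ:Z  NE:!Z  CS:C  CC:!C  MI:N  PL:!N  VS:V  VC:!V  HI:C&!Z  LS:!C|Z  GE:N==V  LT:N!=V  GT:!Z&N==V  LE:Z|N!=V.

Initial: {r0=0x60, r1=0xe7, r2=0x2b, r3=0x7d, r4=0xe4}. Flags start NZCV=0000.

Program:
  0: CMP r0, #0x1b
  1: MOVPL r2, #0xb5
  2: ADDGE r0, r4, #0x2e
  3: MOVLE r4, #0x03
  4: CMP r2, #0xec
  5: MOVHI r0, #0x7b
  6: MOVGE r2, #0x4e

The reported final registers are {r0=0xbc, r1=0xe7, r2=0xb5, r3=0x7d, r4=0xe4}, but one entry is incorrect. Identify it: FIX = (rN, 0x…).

FIX = (r0, 0x12)

[0] flags=0010 → (cmp)
[1] flags=0010 PL?T → r2=0xb5
[2] flags=0010 GE?T → r0=0x12
[3] flags=0010 LE?F → skip
[4] flags=1000 → (cmp)
[5] flags=1000 HI?F → skip
[6] flags=1000 GE?F → skip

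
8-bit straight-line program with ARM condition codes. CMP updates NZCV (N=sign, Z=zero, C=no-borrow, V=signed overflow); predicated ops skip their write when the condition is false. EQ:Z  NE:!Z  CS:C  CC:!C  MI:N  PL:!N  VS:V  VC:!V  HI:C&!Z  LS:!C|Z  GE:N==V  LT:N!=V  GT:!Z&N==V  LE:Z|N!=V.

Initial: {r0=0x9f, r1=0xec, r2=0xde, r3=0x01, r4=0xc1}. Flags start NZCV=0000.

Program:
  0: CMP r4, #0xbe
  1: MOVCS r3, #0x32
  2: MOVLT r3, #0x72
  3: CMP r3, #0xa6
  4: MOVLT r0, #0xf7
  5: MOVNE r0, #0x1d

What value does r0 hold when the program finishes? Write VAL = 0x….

VAL = 0x1d

0: ✓ CMP  NZCV=0010
1: ✓ MOVCS  r3←0x32
2: · MOVLT
3: ✓ CMP  NZCV=1001
4: · MOVLT
5: ✓ MOVNE  r0←0x1d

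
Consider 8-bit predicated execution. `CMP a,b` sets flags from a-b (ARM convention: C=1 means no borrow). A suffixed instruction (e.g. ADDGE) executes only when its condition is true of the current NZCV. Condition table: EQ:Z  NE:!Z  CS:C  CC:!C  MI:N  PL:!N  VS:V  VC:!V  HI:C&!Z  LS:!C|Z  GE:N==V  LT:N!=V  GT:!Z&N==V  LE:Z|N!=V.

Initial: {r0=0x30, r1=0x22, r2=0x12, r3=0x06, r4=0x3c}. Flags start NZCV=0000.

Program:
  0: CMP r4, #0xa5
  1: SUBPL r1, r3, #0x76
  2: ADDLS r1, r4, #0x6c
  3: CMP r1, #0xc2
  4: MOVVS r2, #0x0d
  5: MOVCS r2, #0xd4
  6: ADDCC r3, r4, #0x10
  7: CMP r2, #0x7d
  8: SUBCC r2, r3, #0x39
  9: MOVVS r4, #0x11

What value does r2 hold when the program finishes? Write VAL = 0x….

[0] flags=1001 → (cmp)
[1] flags=1001 PL?F → skip
[2] flags=1001 LS?T → r1=0xa8
[3] flags=1000 → (cmp)
[4] flags=1000 VS?F → skip
[5] flags=1000 CS?F → skip
[6] flags=1000 CC?T → r3=0x4c
[7] flags=1000 → (cmp)
[8] flags=1000 CC?T → r2=0x13
[9] flags=1000 VS?F → skip

VAL = 0x13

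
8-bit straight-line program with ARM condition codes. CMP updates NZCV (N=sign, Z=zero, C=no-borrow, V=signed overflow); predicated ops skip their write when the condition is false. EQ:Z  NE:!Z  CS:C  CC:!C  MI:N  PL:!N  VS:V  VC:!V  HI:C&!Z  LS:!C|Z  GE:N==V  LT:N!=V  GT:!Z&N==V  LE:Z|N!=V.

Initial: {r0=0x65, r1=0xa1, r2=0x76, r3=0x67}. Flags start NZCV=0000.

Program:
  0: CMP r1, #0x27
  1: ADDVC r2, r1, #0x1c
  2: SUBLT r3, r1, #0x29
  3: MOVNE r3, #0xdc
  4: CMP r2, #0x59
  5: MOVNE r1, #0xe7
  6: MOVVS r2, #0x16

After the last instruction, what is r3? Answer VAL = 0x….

[0] flags=0011 → (cmp)
[1] flags=0011 VC?F → skip
[2] flags=0011 LT?T → r3=0x78
[3] flags=0011 NE?T → r3=0xdc
[4] flags=0010 → (cmp)
[5] flags=0010 NE?T → r1=0xe7
[6] flags=0010 VS?F → skip

VAL = 0xdc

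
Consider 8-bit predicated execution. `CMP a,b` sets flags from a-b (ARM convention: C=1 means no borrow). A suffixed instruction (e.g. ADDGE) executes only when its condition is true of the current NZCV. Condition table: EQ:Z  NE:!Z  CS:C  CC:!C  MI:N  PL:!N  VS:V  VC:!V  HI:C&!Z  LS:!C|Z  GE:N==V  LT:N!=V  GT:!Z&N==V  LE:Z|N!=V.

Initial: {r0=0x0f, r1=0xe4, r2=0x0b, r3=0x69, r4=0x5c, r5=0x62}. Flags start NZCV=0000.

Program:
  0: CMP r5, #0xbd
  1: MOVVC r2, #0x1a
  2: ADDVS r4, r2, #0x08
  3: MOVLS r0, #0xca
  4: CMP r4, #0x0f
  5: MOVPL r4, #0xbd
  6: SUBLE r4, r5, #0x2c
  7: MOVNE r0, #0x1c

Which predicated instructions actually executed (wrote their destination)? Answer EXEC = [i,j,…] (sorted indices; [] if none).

0: ✓ CMP  NZCV=1001
1: · MOVVC
2: ✓ ADDVS  r4←0x13
3: ✓ MOVLS  r0←0xca
4: ✓ CMP  NZCV=0010
5: ✓ MOVPL  r4←0xbd
6: · SUBLE
7: ✓ MOVNE  r0←0x1c

EXEC = [2,3,5,7]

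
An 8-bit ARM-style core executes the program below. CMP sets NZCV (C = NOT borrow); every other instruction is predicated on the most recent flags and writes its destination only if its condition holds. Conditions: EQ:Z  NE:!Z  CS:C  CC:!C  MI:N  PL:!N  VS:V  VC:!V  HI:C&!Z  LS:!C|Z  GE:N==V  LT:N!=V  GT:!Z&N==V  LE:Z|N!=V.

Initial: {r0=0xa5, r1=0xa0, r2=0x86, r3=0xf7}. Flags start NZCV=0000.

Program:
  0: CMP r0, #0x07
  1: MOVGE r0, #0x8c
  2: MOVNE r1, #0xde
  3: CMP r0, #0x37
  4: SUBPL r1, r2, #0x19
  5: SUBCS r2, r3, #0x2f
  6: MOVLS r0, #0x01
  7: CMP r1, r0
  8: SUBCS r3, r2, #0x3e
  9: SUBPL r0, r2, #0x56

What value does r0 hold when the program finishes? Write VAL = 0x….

[0] flags=1010 → (cmp)
[1] flags=1010 GE?F → skip
[2] flags=1010 NE?T → r1=0xde
[3] flags=0011 → (cmp)
[4] flags=0011 PL?T → r1=0x6d
[5] flags=0011 CS?T → r2=0xc8
[6] flags=0011 LS?F → skip
[7] flags=1001 → (cmp)
[8] flags=1001 CS?F → skip
[9] flags=1001 PL?F → skip

VAL = 0xa5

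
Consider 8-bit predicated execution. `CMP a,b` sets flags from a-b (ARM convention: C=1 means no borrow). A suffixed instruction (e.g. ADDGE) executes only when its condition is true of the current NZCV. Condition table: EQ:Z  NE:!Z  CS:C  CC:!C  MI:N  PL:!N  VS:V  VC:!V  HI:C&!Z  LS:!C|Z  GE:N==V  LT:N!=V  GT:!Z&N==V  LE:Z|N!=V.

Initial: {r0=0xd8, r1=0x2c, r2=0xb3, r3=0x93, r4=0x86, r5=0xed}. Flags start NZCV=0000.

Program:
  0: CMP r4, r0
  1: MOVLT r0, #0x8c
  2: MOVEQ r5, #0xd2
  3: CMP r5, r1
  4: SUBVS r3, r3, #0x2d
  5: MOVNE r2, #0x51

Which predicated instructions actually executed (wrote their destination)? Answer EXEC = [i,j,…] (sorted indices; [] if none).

[0] flags=1000 → (cmp)
[1] flags=1000 LT?T → r0=0x8c
[2] flags=1000 EQ?F → skip
[3] flags=1010 → (cmp)
[4] flags=1010 VS?F → skip
[5] flags=1010 NE?T → r2=0x51

EXEC = [1,5]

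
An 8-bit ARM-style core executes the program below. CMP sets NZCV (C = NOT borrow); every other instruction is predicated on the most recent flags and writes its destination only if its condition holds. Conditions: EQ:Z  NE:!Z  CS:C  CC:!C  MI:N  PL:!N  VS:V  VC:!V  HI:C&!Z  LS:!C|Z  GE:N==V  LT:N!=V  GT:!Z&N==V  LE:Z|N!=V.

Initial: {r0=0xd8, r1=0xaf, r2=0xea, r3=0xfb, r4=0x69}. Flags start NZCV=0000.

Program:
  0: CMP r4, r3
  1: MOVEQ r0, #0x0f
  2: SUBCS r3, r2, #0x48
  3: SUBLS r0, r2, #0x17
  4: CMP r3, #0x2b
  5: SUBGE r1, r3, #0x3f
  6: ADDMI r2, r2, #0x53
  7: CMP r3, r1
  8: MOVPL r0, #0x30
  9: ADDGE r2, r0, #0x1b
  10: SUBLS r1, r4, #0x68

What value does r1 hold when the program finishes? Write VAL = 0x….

VAL = 0xaf

0: ✓ CMP  NZCV=0000
1: · MOVEQ
2: · SUBCS
3: ✓ SUBLS  r0←0xd3
4: ✓ CMP  NZCV=1010
5: · SUBGE
6: ✓ ADDMI  r2←0x3d
7: ✓ CMP  NZCV=0010
8: ✓ MOVPL  r0←0x30
9: ✓ ADDGE  r2←0x4b
10: · SUBLS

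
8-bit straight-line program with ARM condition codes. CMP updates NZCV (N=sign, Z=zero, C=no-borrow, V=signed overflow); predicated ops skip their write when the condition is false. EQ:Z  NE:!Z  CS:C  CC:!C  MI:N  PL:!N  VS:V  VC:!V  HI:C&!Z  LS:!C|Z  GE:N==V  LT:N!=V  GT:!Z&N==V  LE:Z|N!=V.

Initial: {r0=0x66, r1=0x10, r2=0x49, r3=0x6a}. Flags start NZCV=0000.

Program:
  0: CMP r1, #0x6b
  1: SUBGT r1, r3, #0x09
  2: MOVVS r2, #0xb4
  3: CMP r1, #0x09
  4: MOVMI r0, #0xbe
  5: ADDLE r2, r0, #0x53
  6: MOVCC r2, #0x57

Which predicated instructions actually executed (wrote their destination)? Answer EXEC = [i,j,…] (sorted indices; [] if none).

EXEC = []

[0] flags=1000 → (cmp)
[1] flags=1000 GT?F → skip
[2] flags=1000 VS?F → skip
[3] flags=0010 → (cmp)
[4] flags=0010 MI?F → skip
[5] flags=0010 LE?F → skip
[6] flags=0010 CC?F → skip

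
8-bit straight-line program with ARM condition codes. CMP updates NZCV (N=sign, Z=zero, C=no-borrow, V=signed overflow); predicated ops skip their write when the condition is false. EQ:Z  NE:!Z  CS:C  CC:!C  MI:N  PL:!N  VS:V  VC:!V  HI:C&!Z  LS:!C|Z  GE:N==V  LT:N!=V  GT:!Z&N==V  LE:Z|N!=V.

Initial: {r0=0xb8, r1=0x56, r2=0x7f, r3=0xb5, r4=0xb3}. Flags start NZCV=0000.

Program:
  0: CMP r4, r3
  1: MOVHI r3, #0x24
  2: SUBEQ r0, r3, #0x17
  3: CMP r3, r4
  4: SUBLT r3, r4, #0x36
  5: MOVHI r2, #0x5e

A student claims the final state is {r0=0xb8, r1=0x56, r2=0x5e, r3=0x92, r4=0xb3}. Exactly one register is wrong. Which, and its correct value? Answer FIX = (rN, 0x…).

FIX = (r3, 0xb5)

0: ✓ CMP  NZCV=1000
1: · MOVHI
2: · SUBEQ
3: ✓ CMP  NZCV=0010
4: · SUBLT
5: ✓ MOVHI  r2←0x5e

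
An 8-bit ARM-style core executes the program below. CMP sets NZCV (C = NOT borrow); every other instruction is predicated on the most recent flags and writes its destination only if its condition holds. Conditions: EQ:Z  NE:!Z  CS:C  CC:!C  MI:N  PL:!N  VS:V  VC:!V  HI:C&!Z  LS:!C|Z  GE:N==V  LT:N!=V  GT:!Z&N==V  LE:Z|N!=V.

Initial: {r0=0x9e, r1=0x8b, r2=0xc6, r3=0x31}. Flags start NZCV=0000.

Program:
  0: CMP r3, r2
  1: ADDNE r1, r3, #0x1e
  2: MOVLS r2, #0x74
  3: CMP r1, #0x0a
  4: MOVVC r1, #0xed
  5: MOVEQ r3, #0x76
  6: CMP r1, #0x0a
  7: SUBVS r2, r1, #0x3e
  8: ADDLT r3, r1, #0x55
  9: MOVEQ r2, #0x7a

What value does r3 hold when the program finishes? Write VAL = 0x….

0: ✓ CMP  NZCV=0000
1: ✓ ADDNE  r1←0x4f
2: ✓ MOVLS  r2←0x74
3: ✓ CMP  NZCV=0010
4: ✓ MOVVC  r1←0xed
5: · MOVEQ
6: ✓ CMP  NZCV=1010
7: · SUBVS
8: ✓ ADDLT  r3←0x42
9: · MOVEQ

VAL = 0x42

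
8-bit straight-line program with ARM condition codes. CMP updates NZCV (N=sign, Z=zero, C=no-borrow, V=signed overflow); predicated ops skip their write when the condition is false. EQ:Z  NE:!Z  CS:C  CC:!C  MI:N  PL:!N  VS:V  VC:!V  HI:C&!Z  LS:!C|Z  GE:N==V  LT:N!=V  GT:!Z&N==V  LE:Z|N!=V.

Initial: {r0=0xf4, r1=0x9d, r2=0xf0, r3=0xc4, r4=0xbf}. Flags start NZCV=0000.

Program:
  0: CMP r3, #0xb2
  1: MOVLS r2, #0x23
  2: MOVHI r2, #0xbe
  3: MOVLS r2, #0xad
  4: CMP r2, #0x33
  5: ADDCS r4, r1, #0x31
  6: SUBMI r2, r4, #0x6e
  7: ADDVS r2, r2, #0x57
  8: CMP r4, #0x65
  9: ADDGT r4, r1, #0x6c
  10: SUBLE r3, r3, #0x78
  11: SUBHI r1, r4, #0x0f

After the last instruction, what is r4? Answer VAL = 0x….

[0] flags=0010 → (cmp)
[1] flags=0010 LS?F → skip
[2] flags=0010 HI?T → r2=0xbe
[3] flags=0010 LS?F → skip
[4] flags=1010 → (cmp)
[5] flags=1010 CS?T → r4=0xce
[6] flags=1010 MI?T → r2=0x60
[7] flags=1010 VS?F → skip
[8] flags=0011 → (cmp)
[9] flags=0011 GT?F → skip
[10] flags=0011 LE?T → r3=0x4c
[11] flags=0011 HI?T → r1=0xbf

VAL = 0xce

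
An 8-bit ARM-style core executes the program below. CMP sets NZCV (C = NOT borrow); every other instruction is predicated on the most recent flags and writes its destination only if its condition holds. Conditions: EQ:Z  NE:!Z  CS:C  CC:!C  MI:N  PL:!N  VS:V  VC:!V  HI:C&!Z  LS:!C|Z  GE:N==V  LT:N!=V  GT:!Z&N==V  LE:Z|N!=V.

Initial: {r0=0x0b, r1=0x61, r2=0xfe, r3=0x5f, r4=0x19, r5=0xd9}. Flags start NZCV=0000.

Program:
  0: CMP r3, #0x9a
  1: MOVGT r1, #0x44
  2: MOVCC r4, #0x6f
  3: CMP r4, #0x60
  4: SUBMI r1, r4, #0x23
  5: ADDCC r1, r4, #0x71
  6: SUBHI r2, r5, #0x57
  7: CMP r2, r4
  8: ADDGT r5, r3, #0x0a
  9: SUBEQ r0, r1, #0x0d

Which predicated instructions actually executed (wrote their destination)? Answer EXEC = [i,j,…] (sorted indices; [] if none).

EXEC = [1,2,6]

[0] flags=1001 → (cmp)
[1] flags=1001 GT?T → r1=0x44
[2] flags=1001 CC?T → r4=0x6f
[3] flags=0010 → (cmp)
[4] flags=0010 MI?F → skip
[5] flags=0010 CC?F → skip
[6] flags=0010 HI?T → r2=0x82
[7] flags=0011 → (cmp)
[8] flags=0011 GT?F → skip
[9] flags=0011 EQ?F → skip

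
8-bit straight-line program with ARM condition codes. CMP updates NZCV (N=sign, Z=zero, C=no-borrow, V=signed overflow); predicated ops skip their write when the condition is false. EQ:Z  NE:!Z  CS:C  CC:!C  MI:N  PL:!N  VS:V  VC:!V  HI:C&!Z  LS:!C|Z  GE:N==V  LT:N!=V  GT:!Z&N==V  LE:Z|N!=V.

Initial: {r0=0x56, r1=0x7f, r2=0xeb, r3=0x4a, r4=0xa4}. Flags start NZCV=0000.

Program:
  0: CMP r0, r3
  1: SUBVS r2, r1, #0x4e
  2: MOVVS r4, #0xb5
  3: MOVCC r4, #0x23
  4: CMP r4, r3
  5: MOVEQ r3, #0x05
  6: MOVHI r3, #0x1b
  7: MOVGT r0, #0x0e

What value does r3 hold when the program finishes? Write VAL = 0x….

VAL = 0x1b

[0] flags=0010 → (cmp)
[1] flags=0010 VS?F → skip
[2] flags=0010 VS?F → skip
[3] flags=0010 CC?F → skip
[4] flags=0011 → (cmp)
[5] flags=0011 EQ?F → skip
[6] flags=0011 HI?T → r3=0x1b
[7] flags=0011 GT?F → skip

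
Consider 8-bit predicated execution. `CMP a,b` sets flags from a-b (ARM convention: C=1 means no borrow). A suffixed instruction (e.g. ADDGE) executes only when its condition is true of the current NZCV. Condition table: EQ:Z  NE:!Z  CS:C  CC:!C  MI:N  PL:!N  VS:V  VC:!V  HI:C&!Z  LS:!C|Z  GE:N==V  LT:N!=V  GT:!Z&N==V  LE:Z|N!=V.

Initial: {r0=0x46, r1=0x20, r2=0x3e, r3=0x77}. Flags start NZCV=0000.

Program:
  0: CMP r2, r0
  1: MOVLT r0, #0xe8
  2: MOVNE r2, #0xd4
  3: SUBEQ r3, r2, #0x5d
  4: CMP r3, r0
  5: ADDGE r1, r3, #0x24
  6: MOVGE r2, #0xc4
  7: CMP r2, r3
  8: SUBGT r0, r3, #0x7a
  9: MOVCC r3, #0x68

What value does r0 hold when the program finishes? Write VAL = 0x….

0: ✓ CMP  NZCV=1000
1: ✓ MOVLT  r0←0xe8
2: ✓ MOVNE  r2←0xd4
3: · SUBEQ
4: ✓ CMP  NZCV=1001
5: ✓ ADDGE  r1←0x9b
6: ✓ MOVGE  r2←0xc4
7: ✓ CMP  NZCV=0011
8: · SUBGT
9: · MOVCC

VAL = 0xe8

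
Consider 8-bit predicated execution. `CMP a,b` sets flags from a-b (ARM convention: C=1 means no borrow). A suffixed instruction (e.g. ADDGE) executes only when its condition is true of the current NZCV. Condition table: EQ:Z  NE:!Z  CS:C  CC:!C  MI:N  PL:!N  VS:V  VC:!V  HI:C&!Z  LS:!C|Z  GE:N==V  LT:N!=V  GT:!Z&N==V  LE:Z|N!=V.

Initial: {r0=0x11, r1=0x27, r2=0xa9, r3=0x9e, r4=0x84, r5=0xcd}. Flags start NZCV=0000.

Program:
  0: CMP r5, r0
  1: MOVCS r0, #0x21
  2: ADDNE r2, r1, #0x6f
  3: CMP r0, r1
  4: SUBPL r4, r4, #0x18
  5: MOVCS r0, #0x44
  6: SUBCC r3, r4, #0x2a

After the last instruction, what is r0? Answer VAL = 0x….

VAL = 0x21

0: ✓ CMP  NZCV=1010
1: ✓ MOVCS  r0←0x21
2: ✓ ADDNE  r2←0x96
3: ✓ CMP  NZCV=1000
4: · SUBPL
5: · MOVCS
6: ✓ SUBCC  r3←0x5a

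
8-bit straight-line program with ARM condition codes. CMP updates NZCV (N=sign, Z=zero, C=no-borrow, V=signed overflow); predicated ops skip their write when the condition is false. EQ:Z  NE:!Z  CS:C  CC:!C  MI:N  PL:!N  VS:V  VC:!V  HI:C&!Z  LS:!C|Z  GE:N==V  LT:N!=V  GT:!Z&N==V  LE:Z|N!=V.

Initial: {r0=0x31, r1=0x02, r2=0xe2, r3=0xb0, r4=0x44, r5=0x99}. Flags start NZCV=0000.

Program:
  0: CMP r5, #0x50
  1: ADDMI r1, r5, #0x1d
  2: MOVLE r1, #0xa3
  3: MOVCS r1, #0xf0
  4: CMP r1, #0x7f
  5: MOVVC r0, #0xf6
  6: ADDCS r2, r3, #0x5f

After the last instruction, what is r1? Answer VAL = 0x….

VAL = 0xf0

[0] flags=0011 → (cmp)
[1] flags=0011 MI?F → skip
[2] flags=0011 LE?T → r1=0xa3
[3] flags=0011 CS?T → r1=0xf0
[4] flags=0011 → (cmp)
[5] flags=0011 VC?F → skip
[6] flags=0011 CS?T → r2=0x0f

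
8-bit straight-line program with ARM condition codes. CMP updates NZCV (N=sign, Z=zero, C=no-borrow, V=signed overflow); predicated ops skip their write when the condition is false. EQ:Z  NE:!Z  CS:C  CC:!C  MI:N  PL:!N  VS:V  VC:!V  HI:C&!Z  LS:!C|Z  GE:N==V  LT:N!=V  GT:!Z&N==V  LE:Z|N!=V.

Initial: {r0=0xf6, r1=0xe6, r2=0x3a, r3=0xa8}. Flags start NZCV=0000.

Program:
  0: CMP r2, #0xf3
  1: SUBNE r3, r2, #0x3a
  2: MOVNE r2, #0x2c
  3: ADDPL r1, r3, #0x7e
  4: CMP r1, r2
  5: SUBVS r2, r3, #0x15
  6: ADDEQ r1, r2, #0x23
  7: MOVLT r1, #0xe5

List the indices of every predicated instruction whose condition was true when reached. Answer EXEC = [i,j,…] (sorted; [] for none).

0: ✓ CMP  NZCV=0000
1: ✓ SUBNE  r3←0x00
2: ✓ MOVNE  r2←0x2c
3: ✓ ADDPL  r1←0x7e
4: ✓ CMP  NZCV=0010
5: · SUBVS
6: · ADDEQ
7: · MOVLT

EXEC = [1,2,3]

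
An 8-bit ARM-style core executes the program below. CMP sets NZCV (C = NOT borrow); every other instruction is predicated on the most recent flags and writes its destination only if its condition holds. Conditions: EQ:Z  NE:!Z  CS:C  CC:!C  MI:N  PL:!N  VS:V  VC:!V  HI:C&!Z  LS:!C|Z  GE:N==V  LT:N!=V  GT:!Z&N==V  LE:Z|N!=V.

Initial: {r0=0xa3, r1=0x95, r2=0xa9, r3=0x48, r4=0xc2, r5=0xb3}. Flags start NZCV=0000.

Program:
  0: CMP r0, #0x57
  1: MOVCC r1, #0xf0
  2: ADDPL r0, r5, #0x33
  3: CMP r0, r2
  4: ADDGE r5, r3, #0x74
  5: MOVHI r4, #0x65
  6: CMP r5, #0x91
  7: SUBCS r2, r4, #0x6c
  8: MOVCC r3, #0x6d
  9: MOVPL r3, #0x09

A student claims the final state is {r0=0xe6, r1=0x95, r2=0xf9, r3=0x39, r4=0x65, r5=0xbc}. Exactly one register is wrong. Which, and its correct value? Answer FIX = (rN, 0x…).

0: ✓ CMP  NZCV=0011
1: · MOVCC
2: ✓ ADDPL  r0←0xe6
3: ✓ CMP  NZCV=0010
4: ✓ ADDGE  r5←0xbc
5: ✓ MOVHI  r4←0x65
6: ✓ CMP  NZCV=0010
7: ✓ SUBCS  r2←0xf9
8: · MOVCC
9: ✓ MOVPL  r3←0x09

FIX = (r3, 0x09)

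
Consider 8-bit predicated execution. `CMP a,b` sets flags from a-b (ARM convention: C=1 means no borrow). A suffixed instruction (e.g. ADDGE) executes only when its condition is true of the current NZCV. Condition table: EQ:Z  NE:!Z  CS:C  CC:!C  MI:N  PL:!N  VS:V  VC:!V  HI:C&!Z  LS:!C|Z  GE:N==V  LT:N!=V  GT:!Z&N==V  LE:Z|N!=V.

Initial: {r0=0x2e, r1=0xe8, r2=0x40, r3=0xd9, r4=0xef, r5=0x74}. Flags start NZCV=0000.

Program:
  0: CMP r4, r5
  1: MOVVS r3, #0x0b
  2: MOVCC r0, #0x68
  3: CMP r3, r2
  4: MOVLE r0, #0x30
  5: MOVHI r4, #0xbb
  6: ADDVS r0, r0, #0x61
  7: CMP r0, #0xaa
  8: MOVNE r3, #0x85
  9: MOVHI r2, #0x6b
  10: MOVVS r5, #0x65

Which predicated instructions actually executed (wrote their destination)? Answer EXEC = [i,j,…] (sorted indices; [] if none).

0: ✓ CMP  NZCV=0011
1: ✓ MOVVS  r3←0x0b
2: · MOVCC
3: ✓ CMP  NZCV=1000
4: ✓ MOVLE  r0←0x30
5: · MOVHI
6: · ADDVS
7: ✓ CMP  NZCV=1001
8: ✓ MOVNE  r3←0x85
9: · MOVHI
10: ✓ MOVVS  r5←0x65

EXEC = [1,4,8,10]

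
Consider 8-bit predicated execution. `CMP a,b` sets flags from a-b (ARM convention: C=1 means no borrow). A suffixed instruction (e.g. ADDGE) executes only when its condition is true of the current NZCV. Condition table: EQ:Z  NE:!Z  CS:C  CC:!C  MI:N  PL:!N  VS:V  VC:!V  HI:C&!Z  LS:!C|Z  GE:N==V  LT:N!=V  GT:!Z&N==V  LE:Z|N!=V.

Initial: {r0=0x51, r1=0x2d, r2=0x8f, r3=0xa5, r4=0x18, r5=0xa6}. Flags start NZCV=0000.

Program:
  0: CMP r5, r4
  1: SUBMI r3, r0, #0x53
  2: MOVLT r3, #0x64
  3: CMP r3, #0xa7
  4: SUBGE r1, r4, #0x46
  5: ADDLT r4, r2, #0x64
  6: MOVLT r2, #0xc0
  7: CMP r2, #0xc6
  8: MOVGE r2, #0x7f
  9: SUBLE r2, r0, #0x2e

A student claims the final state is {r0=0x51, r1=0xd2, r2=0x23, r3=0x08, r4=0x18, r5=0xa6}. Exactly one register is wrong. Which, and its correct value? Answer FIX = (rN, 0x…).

[0] flags=1010 → (cmp)
[1] flags=1010 MI?T → r3=0xfe
[2] flags=1010 LT?T → r3=0x64
[3] flags=1001 → (cmp)
[4] flags=1001 GE?T → r1=0xd2
[5] flags=1001 LT?F → skip
[6] flags=1001 LT?F → skip
[7] flags=1000 → (cmp)
[8] flags=1000 GE?F → skip
[9] flags=1000 LE?T → r2=0x23

FIX = (r3, 0x64)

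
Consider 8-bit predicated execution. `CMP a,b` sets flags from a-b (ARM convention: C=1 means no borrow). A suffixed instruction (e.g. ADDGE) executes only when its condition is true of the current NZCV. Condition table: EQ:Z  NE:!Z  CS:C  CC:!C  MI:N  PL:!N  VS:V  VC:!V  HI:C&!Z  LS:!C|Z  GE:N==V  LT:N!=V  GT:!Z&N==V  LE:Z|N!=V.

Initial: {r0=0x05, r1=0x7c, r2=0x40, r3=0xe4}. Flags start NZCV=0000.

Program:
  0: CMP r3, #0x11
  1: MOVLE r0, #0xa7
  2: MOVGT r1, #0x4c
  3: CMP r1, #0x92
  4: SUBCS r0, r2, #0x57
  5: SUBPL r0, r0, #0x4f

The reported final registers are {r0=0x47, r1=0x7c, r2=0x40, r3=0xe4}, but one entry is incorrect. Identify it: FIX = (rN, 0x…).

[0] flags=1010 → (cmp)
[1] flags=1010 LE?T → r0=0xa7
[2] flags=1010 GT?F → skip
[3] flags=1001 → (cmp)
[4] flags=1001 CS?F → skip
[5] flags=1001 PL?F → skip

FIX = (r0, 0xa7)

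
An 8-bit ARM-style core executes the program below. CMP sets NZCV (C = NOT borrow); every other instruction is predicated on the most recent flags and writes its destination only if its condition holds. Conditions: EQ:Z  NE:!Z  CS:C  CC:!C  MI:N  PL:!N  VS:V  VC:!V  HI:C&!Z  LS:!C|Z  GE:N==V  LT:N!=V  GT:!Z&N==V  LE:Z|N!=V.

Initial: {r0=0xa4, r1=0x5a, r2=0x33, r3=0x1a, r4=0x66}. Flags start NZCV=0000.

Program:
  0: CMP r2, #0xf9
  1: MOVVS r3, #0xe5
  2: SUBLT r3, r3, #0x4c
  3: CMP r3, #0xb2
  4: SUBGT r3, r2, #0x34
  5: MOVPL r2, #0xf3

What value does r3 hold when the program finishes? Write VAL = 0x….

[0] flags=0000 → (cmp)
[1] flags=0000 VS?F → skip
[2] flags=0000 LT?F → skip
[3] flags=0000 → (cmp)
[4] flags=0000 GT?T → r3=0xff
[5] flags=0000 PL?T → r2=0xf3

VAL = 0xff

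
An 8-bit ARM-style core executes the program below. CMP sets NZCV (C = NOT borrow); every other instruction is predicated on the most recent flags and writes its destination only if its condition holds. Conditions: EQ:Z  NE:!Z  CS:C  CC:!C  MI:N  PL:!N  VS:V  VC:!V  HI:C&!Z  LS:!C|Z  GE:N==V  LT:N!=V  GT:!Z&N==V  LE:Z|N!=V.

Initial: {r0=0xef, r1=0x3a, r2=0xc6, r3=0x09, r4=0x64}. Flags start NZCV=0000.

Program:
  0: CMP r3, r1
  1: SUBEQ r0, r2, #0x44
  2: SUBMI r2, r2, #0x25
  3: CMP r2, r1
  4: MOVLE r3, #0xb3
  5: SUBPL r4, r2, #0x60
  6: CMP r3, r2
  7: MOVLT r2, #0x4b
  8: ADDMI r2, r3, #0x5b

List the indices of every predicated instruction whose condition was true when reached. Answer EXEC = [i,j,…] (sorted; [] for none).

[0] flags=1000 → (cmp)
[1] flags=1000 EQ?F → skip
[2] flags=1000 MI?T → r2=0xa1
[3] flags=0011 → (cmp)
[4] flags=0011 LE?T → r3=0xb3
[5] flags=0011 PL?T → r4=0x41
[6] flags=0010 → (cmp)
[7] flags=0010 LT?F → skip
[8] flags=0010 MI?F → skip

EXEC = [2,4,5]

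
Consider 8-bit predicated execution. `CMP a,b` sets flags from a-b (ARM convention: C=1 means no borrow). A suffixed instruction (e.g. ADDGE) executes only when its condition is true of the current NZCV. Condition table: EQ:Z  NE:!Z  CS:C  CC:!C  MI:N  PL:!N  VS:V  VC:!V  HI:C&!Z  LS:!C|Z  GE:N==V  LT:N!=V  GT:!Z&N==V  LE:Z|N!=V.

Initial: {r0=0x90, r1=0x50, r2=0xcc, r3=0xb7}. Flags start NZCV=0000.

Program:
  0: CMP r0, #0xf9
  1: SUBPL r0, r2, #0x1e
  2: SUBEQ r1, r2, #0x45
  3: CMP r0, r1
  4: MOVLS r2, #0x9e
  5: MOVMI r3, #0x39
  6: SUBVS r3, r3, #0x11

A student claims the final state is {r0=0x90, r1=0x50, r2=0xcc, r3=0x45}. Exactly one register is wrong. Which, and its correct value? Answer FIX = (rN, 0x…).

[0] flags=1000 → (cmp)
[1] flags=1000 PL?F → skip
[2] flags=1000 EQ?F → skip
[3] flags=0011 → (cmp)
[4] flags=0011 LS?F → skip
[5] flags=0011 MI?F → skip
[6] flags=0011 VS?T → r3=0xa6

FIX = (r3, 0xa6)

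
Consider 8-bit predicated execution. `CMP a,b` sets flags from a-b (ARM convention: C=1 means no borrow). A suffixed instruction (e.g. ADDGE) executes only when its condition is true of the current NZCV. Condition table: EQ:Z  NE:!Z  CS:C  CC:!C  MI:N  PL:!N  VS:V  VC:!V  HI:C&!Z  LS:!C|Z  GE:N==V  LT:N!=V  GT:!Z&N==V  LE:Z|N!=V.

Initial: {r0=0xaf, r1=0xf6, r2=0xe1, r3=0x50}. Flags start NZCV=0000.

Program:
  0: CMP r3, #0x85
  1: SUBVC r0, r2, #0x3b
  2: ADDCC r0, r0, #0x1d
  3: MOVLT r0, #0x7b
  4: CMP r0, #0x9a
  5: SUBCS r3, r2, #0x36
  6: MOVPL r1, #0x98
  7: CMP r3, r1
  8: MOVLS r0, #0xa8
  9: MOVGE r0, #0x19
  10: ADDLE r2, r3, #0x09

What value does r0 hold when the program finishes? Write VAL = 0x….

VAL = 0x19

0: ✓ CMP  NZCV=1001
1: · SUBVC
2: ✓ ADDCC  r0←0xcc
3: · MOVLT
4: ✓ CMP  NZCV=0010
5: ✓ SUBCS  r3←0xab
6: ✓ MOVPL  r1←0x98
7: ✓ CMP  NZCV=0010
8: · MOVLS
9: ✓ MOVGE  r0←0x19
10: · ADDLE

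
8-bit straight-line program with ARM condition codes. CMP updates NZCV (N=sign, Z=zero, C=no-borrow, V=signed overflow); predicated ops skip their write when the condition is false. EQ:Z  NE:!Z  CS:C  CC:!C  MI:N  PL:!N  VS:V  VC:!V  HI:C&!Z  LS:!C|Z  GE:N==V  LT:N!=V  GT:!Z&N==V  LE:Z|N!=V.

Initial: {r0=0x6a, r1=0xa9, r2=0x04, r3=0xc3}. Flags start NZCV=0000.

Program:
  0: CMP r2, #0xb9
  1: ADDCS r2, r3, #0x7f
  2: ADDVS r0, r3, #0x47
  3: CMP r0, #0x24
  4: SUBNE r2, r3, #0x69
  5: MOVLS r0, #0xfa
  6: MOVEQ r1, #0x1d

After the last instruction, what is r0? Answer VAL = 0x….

VAL = 0x6a

0: ✓ CMP  NZCV=0000
1: · ADDCS
2: · ADDVS
3: ✓ CMP  NZCV=0010
4: ✓ SUBNE  r2←0x5a
5: · MOVLS
6: · MOVEQ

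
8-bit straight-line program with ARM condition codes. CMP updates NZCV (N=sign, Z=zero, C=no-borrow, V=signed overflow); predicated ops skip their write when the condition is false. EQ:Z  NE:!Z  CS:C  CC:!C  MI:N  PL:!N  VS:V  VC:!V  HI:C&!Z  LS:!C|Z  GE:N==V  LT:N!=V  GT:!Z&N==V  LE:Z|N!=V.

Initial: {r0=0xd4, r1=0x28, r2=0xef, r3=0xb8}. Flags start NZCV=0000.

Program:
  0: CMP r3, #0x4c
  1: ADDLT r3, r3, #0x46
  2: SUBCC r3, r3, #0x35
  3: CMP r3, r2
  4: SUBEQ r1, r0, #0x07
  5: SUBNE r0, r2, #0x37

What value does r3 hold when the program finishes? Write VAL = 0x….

VAL = 0xfe

[0] flags=0011 → (cmp)
[1] flags=0011 LT?T → r3=0xfe
[2] flags=0011 CC?F → skip
[3] flags=0010 → (cmp)
[4] flags=0010 EQ?F → skip
[5] flags=0010 NE?T → r0=0xb8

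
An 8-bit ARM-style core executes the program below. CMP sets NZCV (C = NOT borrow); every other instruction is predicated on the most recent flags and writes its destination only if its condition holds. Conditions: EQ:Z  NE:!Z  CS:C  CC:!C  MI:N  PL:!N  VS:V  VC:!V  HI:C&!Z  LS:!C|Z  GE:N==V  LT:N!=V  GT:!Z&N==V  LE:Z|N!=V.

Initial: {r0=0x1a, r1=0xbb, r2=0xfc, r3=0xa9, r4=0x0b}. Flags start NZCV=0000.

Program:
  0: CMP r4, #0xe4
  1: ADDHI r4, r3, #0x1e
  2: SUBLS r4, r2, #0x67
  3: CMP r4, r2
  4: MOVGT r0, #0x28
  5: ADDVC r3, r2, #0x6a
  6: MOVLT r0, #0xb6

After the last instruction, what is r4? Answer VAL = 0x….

VAL = 0x95

0: ✓ CMP  NZCV=0000
1: · ADDHI
2: ✓ SUBLS  r4←0x95
3: ✓ CMP  NZCV=1000
4: · MOVGT
5: ✓ ADDVC  r3←0x66
6: ✓ MOVLT  r0←0xb6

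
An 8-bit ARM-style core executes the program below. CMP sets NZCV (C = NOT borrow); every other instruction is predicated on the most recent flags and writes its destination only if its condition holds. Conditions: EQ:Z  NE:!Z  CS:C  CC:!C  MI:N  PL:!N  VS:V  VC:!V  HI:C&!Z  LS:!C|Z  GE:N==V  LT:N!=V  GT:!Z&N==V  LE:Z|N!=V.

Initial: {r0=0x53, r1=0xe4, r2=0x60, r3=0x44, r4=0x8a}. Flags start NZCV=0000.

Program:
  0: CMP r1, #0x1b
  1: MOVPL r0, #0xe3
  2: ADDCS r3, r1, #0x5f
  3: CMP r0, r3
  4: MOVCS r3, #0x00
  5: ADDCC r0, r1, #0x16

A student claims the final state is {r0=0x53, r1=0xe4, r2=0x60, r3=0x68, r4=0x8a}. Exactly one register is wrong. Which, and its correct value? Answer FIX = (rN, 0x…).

0: ✓ CMP  NZCV=1010
1: · MOVPL
2: ✓ ADDCS  r3←0x43
3: ✓ CMP  NZCV=0010
4: ✓ MOVCS  r3←0x00
5: · ADDCC

FIX = (r3, 0x00)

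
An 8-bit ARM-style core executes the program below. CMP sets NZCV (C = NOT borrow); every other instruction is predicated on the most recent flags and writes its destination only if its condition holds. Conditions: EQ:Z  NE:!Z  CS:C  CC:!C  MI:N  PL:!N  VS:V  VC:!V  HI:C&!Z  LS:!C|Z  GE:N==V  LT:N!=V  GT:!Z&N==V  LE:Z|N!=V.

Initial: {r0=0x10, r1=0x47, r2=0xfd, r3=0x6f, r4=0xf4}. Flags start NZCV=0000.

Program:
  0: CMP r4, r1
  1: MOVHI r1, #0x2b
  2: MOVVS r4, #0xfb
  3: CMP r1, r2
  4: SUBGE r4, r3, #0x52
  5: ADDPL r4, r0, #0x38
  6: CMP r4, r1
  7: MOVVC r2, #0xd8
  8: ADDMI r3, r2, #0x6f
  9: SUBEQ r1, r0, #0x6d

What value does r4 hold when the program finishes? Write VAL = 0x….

VAL = 0x48

[0] flags=1010 → (cmp)
[1] flags=1010 HI?T → r1=0x2b
[2] flags=1010 VS?F → skip
[3] flags=0000 → (cmp)
[4] flags=0000 GE?T → r4=0x1d
[5] flags=0000 PL?T → r4=0x48
[6] flags=0010 → (cmp)
[7] flags=0010 VC?T → r2=0xd8
[8] flags=0010 MI?F → skip
[9] flags=0010 EQ?F → skip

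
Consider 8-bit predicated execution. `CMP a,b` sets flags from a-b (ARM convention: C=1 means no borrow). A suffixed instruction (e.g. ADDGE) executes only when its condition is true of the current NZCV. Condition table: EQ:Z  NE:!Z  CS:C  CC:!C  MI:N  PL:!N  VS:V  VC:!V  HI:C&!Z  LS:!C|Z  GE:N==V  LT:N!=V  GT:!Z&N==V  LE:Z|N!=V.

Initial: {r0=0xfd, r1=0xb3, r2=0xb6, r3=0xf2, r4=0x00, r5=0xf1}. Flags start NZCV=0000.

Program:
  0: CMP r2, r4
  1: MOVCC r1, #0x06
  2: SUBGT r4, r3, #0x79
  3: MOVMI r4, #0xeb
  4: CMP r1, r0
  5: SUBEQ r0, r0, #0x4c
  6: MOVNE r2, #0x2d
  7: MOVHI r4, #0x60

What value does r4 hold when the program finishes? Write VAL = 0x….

0: ✓ CMP  NZCV=1010
1: · MOVCC
2: · SUBGT
3: ✓ MOVMI  r4←0xeb
4: ✓ CMP  NZCV=1000
5: · SUBEQ
6: ✓ MOVNE  r2←0x2d
7: · MOVHI

VAL = 0xeb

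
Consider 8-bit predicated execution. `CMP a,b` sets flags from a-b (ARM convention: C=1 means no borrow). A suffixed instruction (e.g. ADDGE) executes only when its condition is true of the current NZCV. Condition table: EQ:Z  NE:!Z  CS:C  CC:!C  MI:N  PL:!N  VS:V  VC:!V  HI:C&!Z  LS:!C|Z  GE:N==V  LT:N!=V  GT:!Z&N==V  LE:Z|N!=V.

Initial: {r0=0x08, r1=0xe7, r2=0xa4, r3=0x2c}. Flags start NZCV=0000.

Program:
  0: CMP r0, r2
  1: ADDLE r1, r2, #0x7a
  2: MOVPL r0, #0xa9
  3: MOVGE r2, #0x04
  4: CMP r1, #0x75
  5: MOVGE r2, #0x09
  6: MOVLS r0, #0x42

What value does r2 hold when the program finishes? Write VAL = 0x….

[0] flags=0000 → (cmp)
[1] flags=0000 LE?F → skip
[2] flags=0000 PL?T → r0=0xa9
[3] flags=0000 GE?T → r2=0x04
[4] flags=0011 → (cmp)
[5] flags=0011 GE?F → skip
[6] flags=0011 LS?F → skip

VAL = 0x04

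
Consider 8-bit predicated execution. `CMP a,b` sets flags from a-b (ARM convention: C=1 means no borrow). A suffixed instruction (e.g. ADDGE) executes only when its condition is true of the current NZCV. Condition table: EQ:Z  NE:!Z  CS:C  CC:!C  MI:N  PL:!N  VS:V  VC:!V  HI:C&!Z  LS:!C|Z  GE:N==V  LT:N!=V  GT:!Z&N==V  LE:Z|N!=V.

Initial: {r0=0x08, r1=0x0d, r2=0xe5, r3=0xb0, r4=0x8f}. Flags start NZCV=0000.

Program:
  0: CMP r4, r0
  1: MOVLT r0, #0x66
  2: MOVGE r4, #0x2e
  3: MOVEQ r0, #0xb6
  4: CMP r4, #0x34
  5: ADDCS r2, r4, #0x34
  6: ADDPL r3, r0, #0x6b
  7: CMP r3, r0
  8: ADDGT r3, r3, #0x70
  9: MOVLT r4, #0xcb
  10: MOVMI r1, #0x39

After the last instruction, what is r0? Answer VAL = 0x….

VAL = 0x66

0: ✓ CMP  NZCV=1010
1: ✓ MOVLT  r0←0x66
2: · MOVGE
3: · MOVEQ
4: ✓ CMP  NZCV=0011
5: ✓ ADDCS  r2←0xc3
6: ✓ ADDPL  r3←0xd1
7: ✓ CMP  NZCV=0011
8: · ADDGT
9: ✓ MOVLT  r4←0xcb
10: · MOVMI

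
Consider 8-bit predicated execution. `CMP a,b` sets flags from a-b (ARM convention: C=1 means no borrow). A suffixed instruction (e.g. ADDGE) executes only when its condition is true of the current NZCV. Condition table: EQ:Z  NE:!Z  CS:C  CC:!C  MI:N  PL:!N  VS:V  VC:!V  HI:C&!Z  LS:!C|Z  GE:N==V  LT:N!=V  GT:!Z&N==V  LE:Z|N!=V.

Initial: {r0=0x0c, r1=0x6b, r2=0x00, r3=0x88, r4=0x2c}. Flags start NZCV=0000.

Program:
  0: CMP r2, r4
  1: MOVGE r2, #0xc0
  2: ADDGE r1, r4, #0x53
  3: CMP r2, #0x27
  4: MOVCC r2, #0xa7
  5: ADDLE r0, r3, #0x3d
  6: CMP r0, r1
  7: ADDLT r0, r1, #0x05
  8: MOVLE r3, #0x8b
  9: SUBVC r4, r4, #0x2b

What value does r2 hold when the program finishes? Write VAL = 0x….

0: ✓ CMP  NZCV=1000
1: · MOVGE
2: · ADDGE
3: ✓ CMP  NZCV=1000
4: ✓ MOVCC  r2←0xa7
5: ✓ ADDLE  r0←0xc5
6: ✓ CMP  NZCV=0011
7: ✓ ADDLT  r0←0x70
8: ✓ MOVLE  r3←0x8b
9: · SUBVC

VAL = 0xa7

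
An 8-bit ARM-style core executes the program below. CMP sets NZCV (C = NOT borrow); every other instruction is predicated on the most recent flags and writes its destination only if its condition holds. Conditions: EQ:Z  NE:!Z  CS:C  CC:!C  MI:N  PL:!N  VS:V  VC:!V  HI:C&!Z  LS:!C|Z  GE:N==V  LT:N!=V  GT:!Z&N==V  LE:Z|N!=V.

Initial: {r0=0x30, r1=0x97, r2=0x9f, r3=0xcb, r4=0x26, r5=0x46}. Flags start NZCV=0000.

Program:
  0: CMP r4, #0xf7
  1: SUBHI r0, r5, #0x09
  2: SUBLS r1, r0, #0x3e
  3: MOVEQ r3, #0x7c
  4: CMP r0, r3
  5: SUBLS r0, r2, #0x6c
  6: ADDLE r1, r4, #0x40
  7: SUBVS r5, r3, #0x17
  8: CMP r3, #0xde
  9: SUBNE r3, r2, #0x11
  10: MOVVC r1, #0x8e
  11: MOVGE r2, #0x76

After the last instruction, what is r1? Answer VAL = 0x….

[0] flags=0000 → (cmp)
[1] flags=0000 HI?F → skip
[2] flags=0000 LS?T → r1=0xf2
[3] flags=0000 EQ?F → skip
[4] flags=0000 → (cmp)
[5] flags=0000 LS?T → r0=0x33
[6] flags=0000 LE?F → skip
[7] flags=0000 VS?F → skip
[8] flags=1000 → (cmp)
[9] flags=1000 NE?T → r3=0x8e
[10] flags=1000 VC?T → r1=0x8e
[11] flags=1000 GE?F → skip

VAL = 0x8e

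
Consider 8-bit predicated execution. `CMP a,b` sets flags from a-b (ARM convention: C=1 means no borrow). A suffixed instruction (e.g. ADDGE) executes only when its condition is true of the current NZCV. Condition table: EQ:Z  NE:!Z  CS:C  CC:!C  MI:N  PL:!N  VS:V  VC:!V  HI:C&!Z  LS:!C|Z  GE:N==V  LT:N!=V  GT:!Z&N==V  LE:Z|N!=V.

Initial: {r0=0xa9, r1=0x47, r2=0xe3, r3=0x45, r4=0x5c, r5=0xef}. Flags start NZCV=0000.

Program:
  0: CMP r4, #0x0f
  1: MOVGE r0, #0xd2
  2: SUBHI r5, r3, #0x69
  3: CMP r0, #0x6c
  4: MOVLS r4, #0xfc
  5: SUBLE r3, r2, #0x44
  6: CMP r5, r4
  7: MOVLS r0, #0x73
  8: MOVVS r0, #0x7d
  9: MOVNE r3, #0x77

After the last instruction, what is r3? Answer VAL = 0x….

[0] flags=0010 → (cmp)
[1] flags=0010 GE?T → r0=0xd2
[2] flags=0010 HI?T → r5=0xdc
[3] flags=0011 → (cmp)
[4] flags=0011 LS?F → skip
[5] flags=0011 LE?T → r3=0x9f
[6] flags=1010 → (cmp)
[7] flags=1010 LS?F → skip
[8] flags=1010 VS?F → skip
[9] flags=1010 NE?T → r3=0x77

VAL = 0x77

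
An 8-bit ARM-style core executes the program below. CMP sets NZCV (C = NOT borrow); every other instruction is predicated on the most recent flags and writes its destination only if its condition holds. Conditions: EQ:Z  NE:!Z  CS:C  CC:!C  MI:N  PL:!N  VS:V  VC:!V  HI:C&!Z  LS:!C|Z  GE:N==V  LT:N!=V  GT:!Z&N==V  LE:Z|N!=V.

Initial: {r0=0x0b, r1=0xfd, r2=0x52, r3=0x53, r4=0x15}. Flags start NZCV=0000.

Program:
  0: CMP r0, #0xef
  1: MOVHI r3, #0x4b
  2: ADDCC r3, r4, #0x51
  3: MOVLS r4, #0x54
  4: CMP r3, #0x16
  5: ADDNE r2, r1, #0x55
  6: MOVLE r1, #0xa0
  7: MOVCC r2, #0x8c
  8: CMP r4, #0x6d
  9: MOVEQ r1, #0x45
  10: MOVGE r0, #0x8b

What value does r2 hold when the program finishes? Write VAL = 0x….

VAL = 0x52

0: ✓ CMP  NZCV=0000
1: · MOVHI
2: ✓ ADDCC  r3←0x66
3: ✓ MOVLS  r4←0x54
4: ✓ CMP  NZCV=0010
5: ✓ ADDNE  r2←0x52
6: · MOVLE
7: · MOVCC
8: ✓ CMP  NZCV=1000
9: · MOVEQ
10: · MOVGE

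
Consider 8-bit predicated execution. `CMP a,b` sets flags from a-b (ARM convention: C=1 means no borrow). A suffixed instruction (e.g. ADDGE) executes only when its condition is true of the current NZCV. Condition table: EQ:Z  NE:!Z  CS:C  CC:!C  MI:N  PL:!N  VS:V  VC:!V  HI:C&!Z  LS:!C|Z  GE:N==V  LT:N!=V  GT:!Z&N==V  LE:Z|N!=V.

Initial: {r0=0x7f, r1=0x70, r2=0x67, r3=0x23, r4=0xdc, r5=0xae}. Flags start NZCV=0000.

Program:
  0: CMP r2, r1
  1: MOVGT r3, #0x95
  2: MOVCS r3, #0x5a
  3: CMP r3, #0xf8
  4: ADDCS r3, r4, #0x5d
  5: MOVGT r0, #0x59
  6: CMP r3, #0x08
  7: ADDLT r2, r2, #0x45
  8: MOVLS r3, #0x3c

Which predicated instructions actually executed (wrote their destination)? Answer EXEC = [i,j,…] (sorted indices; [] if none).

EXEC = [5]

[0] flags=1000 → (cmp)
[1] flags=1000 GT?F → skip
[2] flags=1000 CS?F → skip
[3] flags=0000 → (cmp)
[4] flags=0000 CS?F → skip
[5] flags=0000 GT?T → r0=0x59
[6] flags=0010 → (cmp)
[7] flags=0010 LT?F → skip
[8] flags=0010 LS?F → skip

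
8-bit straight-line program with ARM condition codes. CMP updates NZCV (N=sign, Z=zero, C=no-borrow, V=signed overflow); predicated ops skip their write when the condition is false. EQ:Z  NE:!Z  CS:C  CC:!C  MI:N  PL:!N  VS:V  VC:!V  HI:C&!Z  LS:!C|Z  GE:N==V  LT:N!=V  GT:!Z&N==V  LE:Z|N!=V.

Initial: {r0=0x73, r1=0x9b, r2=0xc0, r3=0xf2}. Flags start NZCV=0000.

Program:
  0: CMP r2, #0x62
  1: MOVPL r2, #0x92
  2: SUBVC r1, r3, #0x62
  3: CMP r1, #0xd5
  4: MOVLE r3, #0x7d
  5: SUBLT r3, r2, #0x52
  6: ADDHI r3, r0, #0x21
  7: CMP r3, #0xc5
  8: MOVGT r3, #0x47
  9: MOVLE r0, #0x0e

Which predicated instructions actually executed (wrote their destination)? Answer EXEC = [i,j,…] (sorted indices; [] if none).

0: ✓ CMP  NZCV=0011
1: ✓ MOVPL  r2←0x92
2: · SUBVC
3: ✓ CMP  NZCV=1000
4: ✓ MOVLE  r3←0x7d
5: ✓ SUBLT  r3←0x40
6: · ADDHI
7: ✓ CMP  NZCV=0000
8: ✓ MOVGT  r3←0x47
9: · MOVLE

EXEC = [1,4,5,8]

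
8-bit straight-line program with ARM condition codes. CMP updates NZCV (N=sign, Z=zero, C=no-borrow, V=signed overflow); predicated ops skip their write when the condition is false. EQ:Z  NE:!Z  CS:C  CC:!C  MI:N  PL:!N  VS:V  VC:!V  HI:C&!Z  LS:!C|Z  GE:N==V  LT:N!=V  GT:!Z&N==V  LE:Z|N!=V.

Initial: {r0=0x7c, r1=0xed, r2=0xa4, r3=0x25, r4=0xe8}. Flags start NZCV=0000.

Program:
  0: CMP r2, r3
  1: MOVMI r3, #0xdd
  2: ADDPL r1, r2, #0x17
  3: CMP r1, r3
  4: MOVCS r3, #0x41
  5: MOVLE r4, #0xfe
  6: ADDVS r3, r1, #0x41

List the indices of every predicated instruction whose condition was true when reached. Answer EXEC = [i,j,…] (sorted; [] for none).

EXEC = [2,4,5]

[0] flags=0011 → (cmp)
[1] flags=0011 MI?F → skip
[2] flags=0011 PL?T → r1=0xbb
[3] flags=1010 → (cmp)
[4] flags=1010 CS?T → r3=0x41
[5] flags=1010 LE?T → r4=0xfe
[6] flags=1010 VS?F → skip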